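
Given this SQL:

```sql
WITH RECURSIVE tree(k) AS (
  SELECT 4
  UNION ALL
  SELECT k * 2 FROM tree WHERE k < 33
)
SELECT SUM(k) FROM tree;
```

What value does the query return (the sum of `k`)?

Base: k=4.
Iteration 1: 4 < 33 holds -> k = 4 * 2 = 8.
Iteration 2: 8 < 33 holds -> k = 8 * 2 = 16.
Iteration 3: 16 < 33 holds -> k = 16 * 2 = 32.
Iteration 4: 32 < 33 holds -> k = 32 * 2 = 64.
Iteration 5: 64 < 33 fails; recursion stops.
SUM(k) = 4 + 8 + 16 + 32 + 64 = 124.

124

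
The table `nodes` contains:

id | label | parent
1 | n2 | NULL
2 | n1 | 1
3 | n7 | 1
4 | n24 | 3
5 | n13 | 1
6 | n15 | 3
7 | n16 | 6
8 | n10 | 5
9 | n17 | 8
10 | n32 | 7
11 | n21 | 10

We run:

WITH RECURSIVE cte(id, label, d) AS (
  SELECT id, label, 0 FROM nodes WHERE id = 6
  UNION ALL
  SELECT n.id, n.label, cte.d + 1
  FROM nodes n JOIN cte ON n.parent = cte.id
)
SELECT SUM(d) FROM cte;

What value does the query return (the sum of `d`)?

6

Base: id=6 (n15) at d 0.
Iteration 1: rows with parent in {6} -> n16 (id 7, d 1).
Iteration 2: rows with parent in {7} -> n32 (id 10, d 2).
Iteration 3: rows with parent in {10} -> n21 (id 11, d 3).
Iteration 4: no rows with parent in {11}; recursion stops.
SUM(d) = 0 + 1 + 2 + 3 = 6.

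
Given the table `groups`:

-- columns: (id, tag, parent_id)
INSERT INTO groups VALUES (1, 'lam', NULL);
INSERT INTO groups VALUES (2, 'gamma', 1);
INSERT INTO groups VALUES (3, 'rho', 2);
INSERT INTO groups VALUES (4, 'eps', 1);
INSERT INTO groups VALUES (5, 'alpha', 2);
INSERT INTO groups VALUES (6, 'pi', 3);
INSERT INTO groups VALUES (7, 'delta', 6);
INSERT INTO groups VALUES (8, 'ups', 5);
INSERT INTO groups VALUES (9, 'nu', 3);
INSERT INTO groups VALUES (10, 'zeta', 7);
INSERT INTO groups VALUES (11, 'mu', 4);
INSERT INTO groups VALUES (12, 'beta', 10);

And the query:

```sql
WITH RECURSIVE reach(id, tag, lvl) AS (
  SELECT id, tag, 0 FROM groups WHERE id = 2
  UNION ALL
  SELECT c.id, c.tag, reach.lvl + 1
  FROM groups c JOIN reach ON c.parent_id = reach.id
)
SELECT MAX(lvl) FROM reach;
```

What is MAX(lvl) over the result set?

5

Base: id=2 (gamma) at lvl 0.
Iteration 1: rows with parent_id in {2} -> rho (id 3, lvl 1), alpha (id 5, lvl 1).
Iteration 2: rows with parent_id in {3,5} -> pi (id 6, lvl 2), ups (id 8, lvl 2), nu (id 9, lvl 2).
Iteration 3: rows with parent_id in {6,8,9} -> delta (id 7, lvl 3).
Iteration 4: rows with parent_id in {7} -> zeta (id 10, lvl 4).
Iteration 5: rows with parent_id in {10} -> beta (id 12, lvl 5).
Iteration 6: no rows with parent_id in {12}; recursion stops.
lvl values: 0, 1, 1, 2, 2, 2, 3, 4, 5; the maximum is 5.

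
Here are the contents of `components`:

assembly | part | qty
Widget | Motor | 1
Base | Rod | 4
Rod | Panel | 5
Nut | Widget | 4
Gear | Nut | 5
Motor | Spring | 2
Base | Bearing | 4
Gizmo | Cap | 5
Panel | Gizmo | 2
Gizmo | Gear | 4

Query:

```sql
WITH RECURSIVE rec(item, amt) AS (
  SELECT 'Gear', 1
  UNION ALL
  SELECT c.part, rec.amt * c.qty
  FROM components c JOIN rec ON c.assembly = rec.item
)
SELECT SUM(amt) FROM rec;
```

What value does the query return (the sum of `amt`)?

86

Base: (Gear, amt=1).
Iteration 1: components of {Gear} -> Nut = 1*5 = 5.
Iteration 2: components of {Nut} -> Widget = 5*4 = 20.
Iteration 3: components of {Widget} -> Motor = 20*1 = 20.
Iteration 4: components of {Motor} -> Spring = 20*2 = 40.
Iteration 5: no further components; recursion stops.
SUM(amt) = 1 + 5 + 20 + 20 + 40 = 86.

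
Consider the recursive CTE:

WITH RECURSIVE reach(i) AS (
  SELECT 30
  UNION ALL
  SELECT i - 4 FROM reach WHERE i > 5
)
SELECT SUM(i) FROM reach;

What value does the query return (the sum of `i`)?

Base: i=30.
Iteration 1: 30 > 5 holds -> i = 30 - 4 = 26.
Iteration 2: 26 > 5 holds -> i = 26 - 4 = 22.
Iteration 3: 22 > 5 holds -> i = 22 - 4 = 18.
Iteration 4: 18 > 5 holds -> i = 18 - 4 = 14.
Iteration 5: 14 > 5 holds -> i = 14 - 4 = 10.
Iteration 6: 10 > 5 holds -> i = 10 - 4 = 6.
Iteration 7: 6 > 5 holds -> i = 6 - 4 = 2.
Iteration 8: 2 > 5 fails; recursion stops.
SUM(i) = 30 + 26 + 22 + 18 + 14 + 10 + 6 + 2 = 128.

128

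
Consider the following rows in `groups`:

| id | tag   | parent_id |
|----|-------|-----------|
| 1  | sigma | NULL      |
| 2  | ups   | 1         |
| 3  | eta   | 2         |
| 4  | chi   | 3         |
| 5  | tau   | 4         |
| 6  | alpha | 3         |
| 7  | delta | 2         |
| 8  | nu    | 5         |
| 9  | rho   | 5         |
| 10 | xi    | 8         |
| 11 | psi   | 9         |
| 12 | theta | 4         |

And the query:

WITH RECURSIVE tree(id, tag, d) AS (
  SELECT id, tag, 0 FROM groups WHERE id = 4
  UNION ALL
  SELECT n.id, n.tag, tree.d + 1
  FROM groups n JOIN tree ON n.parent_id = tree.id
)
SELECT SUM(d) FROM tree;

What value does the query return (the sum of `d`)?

Base: id=4 (chi) at d 0.
Iteration 1: rows with parent_id in {4} -> tau (id 5, d 1), theta (id 12, d 1).
Iteration 2: rows with parent_id in {5,12} -> nu (id 8, d 2), rho (id 9, d 2).
Iteration 3: rows with parent_id in {8,9} -> xi (id 10, d 3), psi (id 11, d 3).
Iteration 4: no rows with parent_id in {10,11}; recursion stops.
SUM(d) = 0 + 1 + 1 + 2 + 2 + 3 + 3 = 12.

12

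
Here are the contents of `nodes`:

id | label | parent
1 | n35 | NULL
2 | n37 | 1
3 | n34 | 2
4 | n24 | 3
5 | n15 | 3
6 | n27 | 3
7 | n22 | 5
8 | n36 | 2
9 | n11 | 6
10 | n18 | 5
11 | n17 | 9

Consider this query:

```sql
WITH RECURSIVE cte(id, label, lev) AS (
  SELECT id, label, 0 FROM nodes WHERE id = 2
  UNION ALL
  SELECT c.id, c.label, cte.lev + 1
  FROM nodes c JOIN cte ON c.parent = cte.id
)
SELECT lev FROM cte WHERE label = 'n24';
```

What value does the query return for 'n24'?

2

Base: id=2 (n37) at lev 0.
Iteration 1: rows with parent in {2} -> n34 (id 3, lev 1), n36 (id 8, lev 1).
Iteration 2: rows with parent in {3,8} -> n24 (id 4, lev 2), n15 (id 5, lev 2), n27 (id 6, lev 2).
Iteration 3: rows with parent in {4,5,6} -> n22 (id 7, lev 3), n11 (id 9, lev 3), n18 (id 10, lev 3).
Iteration 4: rows with parent in {7,9,10} -> n17 (id 11, lev 4).
Iteration 5: no rows with parent in {11}; recursion stops.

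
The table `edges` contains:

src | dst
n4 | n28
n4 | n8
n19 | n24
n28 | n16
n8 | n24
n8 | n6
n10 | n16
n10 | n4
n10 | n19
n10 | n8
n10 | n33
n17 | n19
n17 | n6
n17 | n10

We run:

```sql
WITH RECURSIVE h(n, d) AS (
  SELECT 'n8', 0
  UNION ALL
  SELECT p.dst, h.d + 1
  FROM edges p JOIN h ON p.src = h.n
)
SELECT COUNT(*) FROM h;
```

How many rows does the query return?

3

Base: (n8, d=0).
Iteration 1: edges from {n8} -> (n24, d=1), (n6, d=1).
Iteration 2: no outgoing edges from {n24,n6}; recursion stops.
Total rows emitted: 3.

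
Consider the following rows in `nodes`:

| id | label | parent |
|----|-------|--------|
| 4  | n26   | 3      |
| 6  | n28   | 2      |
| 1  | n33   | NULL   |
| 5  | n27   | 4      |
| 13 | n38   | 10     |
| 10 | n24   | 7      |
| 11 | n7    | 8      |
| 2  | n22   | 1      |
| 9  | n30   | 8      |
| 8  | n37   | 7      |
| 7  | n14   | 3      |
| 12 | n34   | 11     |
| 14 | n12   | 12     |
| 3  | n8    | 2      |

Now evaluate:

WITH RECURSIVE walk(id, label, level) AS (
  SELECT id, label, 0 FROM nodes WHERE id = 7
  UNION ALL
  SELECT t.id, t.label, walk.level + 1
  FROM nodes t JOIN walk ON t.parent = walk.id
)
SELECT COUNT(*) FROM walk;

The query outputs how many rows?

8

Base: id=7 (n14) at level 0.
Iteration 1: rows with parent in {7} -> n37 (id 8, level 1), n24 (id 10, level 1).
Iteration 2: rows with parent in {8,10} -> n30 (id 9, level 2), n7 (id 11, level 2), n38 (id 13, level 2).
Iteration 3: rows with parent in {9,11,13} -> n34 (id 12, level 3).
Iteration 4: rows with parent in {12} -> n12 (id 14, level 4).
Iteration 5: no rows with parent in {14}; recursion stops.
Total rows emitted: 8.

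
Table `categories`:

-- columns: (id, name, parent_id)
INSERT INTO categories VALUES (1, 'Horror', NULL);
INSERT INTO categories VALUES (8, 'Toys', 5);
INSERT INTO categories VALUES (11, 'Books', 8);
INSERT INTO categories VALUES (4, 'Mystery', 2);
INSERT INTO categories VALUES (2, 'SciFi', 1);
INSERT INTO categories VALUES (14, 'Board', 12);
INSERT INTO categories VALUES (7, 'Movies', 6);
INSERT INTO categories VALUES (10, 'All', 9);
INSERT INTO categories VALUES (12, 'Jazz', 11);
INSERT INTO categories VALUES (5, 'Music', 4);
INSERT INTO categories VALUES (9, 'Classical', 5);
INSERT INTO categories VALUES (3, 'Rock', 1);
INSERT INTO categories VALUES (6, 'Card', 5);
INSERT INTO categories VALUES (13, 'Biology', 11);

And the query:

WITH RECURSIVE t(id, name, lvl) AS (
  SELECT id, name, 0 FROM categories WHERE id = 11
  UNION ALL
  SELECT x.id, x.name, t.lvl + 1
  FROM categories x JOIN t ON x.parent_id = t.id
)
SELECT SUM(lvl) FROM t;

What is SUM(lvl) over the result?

Base: id=11 (Books) at lvl 0.
Iteration 1: rows with parent_id in {11} -> Jazz (id 12, lvl 1), Biology (id 13, lvl 1).
Iteration 2: rows with parent_id in {12,13} -> Board (id 14, lvl 2).
Iteration 3: no rows with parent_id in {14}; recursion stops.
SUM(lvl) = 0 + 1 + 1 + 2 = 4.

4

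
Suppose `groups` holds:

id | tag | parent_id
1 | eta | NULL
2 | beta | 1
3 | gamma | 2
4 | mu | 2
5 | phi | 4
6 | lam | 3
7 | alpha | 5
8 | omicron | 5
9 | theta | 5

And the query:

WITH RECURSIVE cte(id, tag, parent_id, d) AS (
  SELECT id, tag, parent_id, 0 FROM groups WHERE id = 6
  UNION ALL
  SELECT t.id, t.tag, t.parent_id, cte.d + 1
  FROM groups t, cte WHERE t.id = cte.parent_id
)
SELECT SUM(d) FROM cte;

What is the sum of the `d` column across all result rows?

6

Base: id=6 (lam), parent_id=3, d 0.
Iteration 1: join on id=3 -> gamma (id 3, parent_id=2, d 1).
Iteration 2: join on id=2 -> beta (id 2, parent_id=1, d 2).
Iteration 3: join on id=1 -> eta (id 1, parent_id=NULL, d 3).
Iteration 4: parent_id is NULL; no match; recursion stops.
SUM(d) = 0 + 1 + 2 + 3 = 6.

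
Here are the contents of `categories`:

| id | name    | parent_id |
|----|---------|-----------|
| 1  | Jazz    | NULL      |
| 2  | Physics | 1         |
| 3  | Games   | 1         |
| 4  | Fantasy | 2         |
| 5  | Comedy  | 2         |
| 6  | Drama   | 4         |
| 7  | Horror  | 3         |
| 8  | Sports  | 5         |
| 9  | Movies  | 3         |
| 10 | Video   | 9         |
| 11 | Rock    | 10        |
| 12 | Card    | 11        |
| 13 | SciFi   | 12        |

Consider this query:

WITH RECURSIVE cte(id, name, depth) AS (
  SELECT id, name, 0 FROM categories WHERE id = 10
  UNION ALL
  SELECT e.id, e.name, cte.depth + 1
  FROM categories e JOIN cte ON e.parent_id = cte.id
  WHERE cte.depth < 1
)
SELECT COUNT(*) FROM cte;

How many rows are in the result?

2

Base: id=10 (Video) at depth 0.
Iteration 1: rows with parent_id in {10} -> Rock (id 11, depth 1).
Iteration 2: depth < 1 fails for all current rows; recursion stops.
Total rows emitted: 2.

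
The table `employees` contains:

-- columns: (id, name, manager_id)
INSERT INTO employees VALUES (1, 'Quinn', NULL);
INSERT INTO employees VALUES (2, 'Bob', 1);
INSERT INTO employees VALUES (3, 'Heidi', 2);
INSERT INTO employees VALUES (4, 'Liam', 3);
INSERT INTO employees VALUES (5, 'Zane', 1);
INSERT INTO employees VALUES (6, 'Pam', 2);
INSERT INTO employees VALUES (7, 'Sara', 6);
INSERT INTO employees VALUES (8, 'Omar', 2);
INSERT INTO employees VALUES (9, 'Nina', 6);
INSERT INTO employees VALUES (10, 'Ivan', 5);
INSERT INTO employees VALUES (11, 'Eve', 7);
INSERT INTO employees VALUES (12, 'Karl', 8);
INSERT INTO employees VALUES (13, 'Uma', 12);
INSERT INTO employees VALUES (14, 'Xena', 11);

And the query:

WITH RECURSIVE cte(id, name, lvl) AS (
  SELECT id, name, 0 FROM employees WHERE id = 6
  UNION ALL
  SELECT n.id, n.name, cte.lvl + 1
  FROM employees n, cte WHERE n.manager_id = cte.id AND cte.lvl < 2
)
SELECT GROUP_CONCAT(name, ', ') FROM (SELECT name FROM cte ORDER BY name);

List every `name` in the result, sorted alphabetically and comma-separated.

Base: id=6 (Pam) at lvl 0.
Iteration 1: rows with manager_id in {6} -> Sara (id 7, lvl 1), Nina (id 9, lvl 1).
Iteration 2: rows with manager_id in {7,9} -> Eve (id 11, lvl 2).
Iteration 3: lvl < 2 fails for all current rows; recursion stops.

Eve, Nina, Pam, Sara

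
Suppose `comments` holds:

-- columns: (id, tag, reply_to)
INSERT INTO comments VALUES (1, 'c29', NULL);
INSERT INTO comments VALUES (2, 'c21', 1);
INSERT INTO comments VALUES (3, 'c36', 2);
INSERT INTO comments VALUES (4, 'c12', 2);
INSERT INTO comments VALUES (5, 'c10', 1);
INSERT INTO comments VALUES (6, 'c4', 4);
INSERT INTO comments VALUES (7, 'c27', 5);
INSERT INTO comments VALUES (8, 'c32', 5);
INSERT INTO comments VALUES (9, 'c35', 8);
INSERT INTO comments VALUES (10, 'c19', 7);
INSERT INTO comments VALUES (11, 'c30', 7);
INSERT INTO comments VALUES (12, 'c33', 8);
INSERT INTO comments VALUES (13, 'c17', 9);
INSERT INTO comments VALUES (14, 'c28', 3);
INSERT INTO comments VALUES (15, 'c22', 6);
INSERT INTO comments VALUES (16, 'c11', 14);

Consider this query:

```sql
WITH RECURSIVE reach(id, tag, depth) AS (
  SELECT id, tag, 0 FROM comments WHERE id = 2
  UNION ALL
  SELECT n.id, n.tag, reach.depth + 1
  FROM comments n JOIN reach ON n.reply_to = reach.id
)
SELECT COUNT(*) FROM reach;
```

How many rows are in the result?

7

Base: id=2 (c21) at depth 0.
Iteration 1: rows with reply_to in {2} -> c36 (id 3, depth 1), c12 (id 4, depth 1).
Iteration 2: rows with reply_to in {3,4} -> c4 (id 6, depth 2), c28 (id 14, depth 2).
Iteration 3: rows with reply_to in {6,14} -> c22 (id 15, depth 3), c11 (id 16, depth 3).
Iteration 4: no rows with reply_to in {15,16}; recursion stops.
Total rows emitted: 7.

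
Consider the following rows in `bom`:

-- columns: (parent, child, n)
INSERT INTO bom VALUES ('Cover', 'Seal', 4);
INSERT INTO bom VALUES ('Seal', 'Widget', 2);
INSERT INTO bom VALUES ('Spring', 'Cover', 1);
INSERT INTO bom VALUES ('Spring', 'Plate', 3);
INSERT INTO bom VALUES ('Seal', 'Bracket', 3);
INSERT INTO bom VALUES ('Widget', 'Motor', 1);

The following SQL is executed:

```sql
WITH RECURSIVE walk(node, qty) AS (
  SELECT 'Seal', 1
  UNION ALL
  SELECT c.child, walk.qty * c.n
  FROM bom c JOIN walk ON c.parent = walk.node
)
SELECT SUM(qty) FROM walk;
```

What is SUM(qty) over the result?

8

Base: (Seal, qty=1).
Iteration 1: components of {Seal} -> Bracket = 1*3 = 3, Widget = 1*2 = 2.
Iteration 2: components of {Bracket,Widget} -> Motor = 2*1 = 2.
Iteration 3: no further components; recursion stops.
SUM(qty) = 1 + 3 + 2 + 2 = 8.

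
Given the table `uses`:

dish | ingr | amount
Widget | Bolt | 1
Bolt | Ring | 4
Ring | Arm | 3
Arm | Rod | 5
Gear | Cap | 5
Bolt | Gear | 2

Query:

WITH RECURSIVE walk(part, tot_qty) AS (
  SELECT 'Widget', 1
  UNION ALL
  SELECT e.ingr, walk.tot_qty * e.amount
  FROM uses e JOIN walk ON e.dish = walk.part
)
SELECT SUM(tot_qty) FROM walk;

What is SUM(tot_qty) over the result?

Base: (Widget, tot_qty=1).
Iteration 1: components of {Widget} -> Bolt = 1*1 = 1.
Iteration 2: components of {Bolt} -> Gear = 1*2 = 2, Ring = 1*4 = 4.
Iteration 3: components of {Gear,Ring} -> Arm = 4*3 = 12, Cap = 2*5 = 10.
Iteration 4: components of {Arm,Cap} -> Rod = 12*5 = 60.
Iteration 5: no further components; recursion stops.
SUM(tot_qty) = 1 + 1 + 4 + 2 + 12 + 10 + 60 = 90.

90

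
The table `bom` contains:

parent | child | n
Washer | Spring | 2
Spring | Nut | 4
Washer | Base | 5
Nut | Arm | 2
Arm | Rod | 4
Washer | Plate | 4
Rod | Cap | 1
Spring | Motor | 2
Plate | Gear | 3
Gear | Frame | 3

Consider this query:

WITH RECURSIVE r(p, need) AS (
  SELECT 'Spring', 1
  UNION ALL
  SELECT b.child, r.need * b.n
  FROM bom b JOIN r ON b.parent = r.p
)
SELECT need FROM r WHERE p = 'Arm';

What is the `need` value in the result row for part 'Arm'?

8

Base: (Spring, need=1).
Iteration 1: components of {Spring} -> Motor = 1*2 = 2, Nut = 1*4 = 4.
Iteration 2: components of {Motor,Nut} -> Arm = 4*2 = 8.
Iteration 3: components of {Arm} -> Rod = 8*4 = 32.
Iteration 4: components of {Rod} -> Cap = 32*1 = 32.
Iteration 5: no further components; recursion stops.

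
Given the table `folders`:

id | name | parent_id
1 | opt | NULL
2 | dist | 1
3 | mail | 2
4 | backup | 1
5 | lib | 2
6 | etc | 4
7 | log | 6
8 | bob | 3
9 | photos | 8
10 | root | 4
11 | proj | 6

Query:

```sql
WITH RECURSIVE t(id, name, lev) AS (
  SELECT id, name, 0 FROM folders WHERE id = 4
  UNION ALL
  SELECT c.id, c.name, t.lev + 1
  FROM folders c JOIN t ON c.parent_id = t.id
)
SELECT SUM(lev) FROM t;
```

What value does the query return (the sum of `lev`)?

6

Base: id=4 (backup) at lev 0.
Iteration 1: rows with parent_id in {4} -> etc (id 6, lev 1), root (id 10, lev 1).
Iteration 2: rows with parent_id in {6,10} -> log (id 7, lev 2), proj (id 11, lev 2).
Iteration 3: no rows with parent_id in {7,11}; recursion stops.
SUM(lev) = 0 + 1 + 1 + 2 + 2 = 6.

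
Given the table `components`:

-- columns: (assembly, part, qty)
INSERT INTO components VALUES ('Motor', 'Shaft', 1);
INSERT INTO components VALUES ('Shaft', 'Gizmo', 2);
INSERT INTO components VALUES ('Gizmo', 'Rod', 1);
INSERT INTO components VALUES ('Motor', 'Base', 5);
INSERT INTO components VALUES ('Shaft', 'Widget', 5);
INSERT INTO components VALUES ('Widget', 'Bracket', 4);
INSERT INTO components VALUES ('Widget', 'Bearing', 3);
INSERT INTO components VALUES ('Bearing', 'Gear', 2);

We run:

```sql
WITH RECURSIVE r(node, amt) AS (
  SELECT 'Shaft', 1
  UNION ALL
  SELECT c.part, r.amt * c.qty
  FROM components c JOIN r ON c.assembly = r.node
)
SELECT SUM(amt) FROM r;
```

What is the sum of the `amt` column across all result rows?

Base: (Shaft, amt=1).
Iteration 1: components of {Shaft} -> Gizmo = 1*2 = 2, Widget = 1*5 = 5.
Iteration 2: components of {Gizmo,Widget} -> Bearing = 5*3 = 15, Bracket = 5*4 = 20, Rod = 2*1 = 2.
Iteration 3: components of {Bearing,Bracket,Rod} -> Gear = 15*2 = 30.
Iteration 4: no further components; recursion stops.
SUM(amt) = 1 + 2 + 5 + 2 + 20 + 15 + 30 = 75.

75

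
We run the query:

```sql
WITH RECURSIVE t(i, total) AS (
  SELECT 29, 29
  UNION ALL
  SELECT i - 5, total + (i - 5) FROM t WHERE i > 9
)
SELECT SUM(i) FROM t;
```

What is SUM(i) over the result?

Base: i=29, total=29.
Iteration 1: 29 > 9 holds -> i = 29 - 5 = 24, total = 29 + 24 = 53.
Iteration 2: 24 > 9 holds -> i = 24 - 5 = 19, total = 53 + 19 = 72.
Iteration 3: 19 > 9 holds -> i = 19 - 5 = 14, total = 72 + 14 = 86.
Iteration 4: 14 > 9 holds -> i = 14 - 5 = 9, total = 86 + 9 = 95.
Iteration 5: 9 > 9 fails; recursion stops.
SUM(i) = 29 + 24 + 19 + 14 + 9 = 95.

95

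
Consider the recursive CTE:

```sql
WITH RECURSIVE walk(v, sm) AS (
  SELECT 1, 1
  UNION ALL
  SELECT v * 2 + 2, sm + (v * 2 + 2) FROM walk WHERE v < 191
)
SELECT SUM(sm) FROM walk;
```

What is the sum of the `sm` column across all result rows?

1434

Base: v=1, sm=1.
Iteration 1: 1 < 191 holds -> v = 1 * 2 + 2 = 4, sm = 1 + 4 = 5.
Iteration 2: 4 < 191 holds -> v = 4 * 2 + 2 = 10, sm = 5 + 10 = 15.
Iteration 3: 10 < 191 holds -> v = 10 * 2 + 2 = 22, sm = 15 + 22 = 37.
Iteration 4: 22 < 191 holds -> v = 22 * 2 + 2 = 46, sm = 37 + 46 = 83.
Iteration 5: 46 < 191 holds -> v = 46 * 2 + 2 = 94, sm = 83 + 94 = 177.
Iteration 6: 94 < 191 holds -> v = 94 * 2 + 2 = 190, sm = 177 + 190 = 367.
Iteration 7: 190 < 191 holds -> v = 190 * 2 + 2 = 382, sm = 367 + 382 = 749.
Iteration 8: 382 < 191 fails; recursion stops.
SUM(sm) = 1 + 5 + 15 + 37 + 83 + 177 + 367 + 749 = 1434.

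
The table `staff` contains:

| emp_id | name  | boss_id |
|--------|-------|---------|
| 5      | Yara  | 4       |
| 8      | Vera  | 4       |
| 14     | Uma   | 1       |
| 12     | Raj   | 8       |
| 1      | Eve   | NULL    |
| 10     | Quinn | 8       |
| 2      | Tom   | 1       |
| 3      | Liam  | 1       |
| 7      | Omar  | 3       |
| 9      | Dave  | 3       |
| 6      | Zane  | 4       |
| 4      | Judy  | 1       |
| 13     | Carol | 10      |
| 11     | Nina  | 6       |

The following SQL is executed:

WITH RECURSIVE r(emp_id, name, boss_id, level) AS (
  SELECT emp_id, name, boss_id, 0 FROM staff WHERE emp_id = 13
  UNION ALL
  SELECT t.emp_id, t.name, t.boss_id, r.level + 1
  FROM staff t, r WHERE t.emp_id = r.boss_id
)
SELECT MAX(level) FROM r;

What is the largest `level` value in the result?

4

Base: emp_id=13 (Carol), boss_id=10, level 0.
Iteration 1: join on emp_id=10 -> Quinn (id 10, boss_id=8, level 1).
Iteration 2: join on emp_id=8 -> Vera (id 8, boss_id=4, level 2).
Iteration 3: join on emp_id=4 -> Judy (id 4, boss_id=1, level 3).
Iteration 4: join on emp_id=1 -> Eve (id 1, boss_id=NULL, level 4).
Iteration 5: boss_id is NULL; no match; recursion stops.
level values: 0, 1, 2, 3, 4; the maximum is 4.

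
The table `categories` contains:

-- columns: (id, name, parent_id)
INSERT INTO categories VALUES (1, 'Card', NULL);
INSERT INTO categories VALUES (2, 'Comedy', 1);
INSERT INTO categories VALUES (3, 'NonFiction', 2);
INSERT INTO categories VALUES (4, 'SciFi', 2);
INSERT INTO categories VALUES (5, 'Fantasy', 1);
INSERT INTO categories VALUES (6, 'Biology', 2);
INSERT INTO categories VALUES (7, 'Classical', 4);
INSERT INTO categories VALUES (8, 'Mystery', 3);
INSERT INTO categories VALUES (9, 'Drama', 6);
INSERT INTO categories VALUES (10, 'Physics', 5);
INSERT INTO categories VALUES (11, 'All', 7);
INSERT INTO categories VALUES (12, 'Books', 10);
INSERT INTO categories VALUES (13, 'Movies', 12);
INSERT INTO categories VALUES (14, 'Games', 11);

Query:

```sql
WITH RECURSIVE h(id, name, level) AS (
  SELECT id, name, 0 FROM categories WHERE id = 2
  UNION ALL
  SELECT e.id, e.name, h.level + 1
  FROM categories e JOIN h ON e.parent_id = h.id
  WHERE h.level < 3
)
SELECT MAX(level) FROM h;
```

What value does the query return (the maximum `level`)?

3

Base: id=2 (Comedy) at level 0.
Iteration 1: rows with parent_id in {2} -> NonFiction (id 3, level 1), SciFi (id 4, level 1), Biology (id 6, level 1).
Iteration 2: rows with parent_id in {3,4,6} -> Classical (id 7, level 2), Mystery (id 8, level 2), Drama (id 9, level 2).
Iteration 3: rows with parent_id in {7,8,9} -> All (id 11, level 3).
Iteration 4: level < 3 fails for all current rows; recursion stops.
level values: 0, 1, 1, 1, 2, 2, 2, 3; the maximum is 3.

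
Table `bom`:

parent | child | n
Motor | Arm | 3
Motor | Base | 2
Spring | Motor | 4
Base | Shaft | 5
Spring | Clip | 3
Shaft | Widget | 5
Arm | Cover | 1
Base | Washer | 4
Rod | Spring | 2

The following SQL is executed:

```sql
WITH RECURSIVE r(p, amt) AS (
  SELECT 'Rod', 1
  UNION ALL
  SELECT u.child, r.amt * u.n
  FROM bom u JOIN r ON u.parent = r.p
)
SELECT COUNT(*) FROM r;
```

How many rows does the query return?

10

Base: (Rod, amt=1).
Iteration 1: components of {Rod} -> Spring = 1*2 = 2.
Iteration 2: components of {Spring} -> Clip = 2*3 = 6, Motor = 2*4 = 8.
Iteration 3: components of {Clip,Motor} -> Arm = 8*3 = 24, Base = 8*2 = 16.
Iteration 4: components of {Arm,Base} -> Cover = 24*1 = 24, Shaft = 16*5 = 80, Washer = 16*4 = 64.
Iteration 5: components of {Cover,Shaft,Washer} -> Widget = 80*5 = 400.
Iteration 6: no further components; recursion stops.
Total rows emitted: 10.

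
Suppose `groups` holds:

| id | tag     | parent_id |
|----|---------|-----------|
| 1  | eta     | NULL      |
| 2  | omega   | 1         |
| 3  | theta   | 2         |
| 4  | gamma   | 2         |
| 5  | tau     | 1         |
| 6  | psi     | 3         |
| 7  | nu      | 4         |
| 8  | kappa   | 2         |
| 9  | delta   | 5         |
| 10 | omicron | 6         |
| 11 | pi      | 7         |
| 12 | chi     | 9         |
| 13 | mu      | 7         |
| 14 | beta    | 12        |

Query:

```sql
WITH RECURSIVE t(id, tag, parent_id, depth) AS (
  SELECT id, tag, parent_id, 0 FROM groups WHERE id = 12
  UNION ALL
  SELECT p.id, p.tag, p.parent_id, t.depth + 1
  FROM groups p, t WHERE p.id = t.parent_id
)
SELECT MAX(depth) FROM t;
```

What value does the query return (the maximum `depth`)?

Base: id=12 (chi), parent_id=9, depth 0.
Iteration 1: join on id=9 -> delta (id 9, parent_id=5, depth 1).
Iteration 2: join on id=5 -> tau (id 5, parent_id=1, depth 2).
Iteration 3: join on id=1 -> eta (id 1, parent_id=NULL, depth 3).
Iteration 4: parent_id is NULL; no match; recursion stops.
depth values: 0, 1, 2, 3; the maximum is 3.

3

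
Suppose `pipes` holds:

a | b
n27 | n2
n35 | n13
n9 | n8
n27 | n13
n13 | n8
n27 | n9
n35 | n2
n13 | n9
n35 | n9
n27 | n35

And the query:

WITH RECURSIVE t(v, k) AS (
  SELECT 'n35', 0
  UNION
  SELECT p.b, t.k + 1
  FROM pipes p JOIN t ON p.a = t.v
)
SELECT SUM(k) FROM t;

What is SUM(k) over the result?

Base: (n35, k=0).
Iteration 1: edges from {n35} -> (n13, k=1), (n2, k=1), (n9, k=1).
Iteration 2: edges from {n13,n2,n9} -> (n8, k=2), (n9, k=2). [UNION drops 1 duplicate row(s)]
Iteration 3: edges from {n8,n9} -> (n8, k=3).
Iteration 4: no outgoing edges from {n8}; recursion stops.
SUM(k) = 0 + 1 + 1 + 1 + 2 + 2 + 3 = 10.

10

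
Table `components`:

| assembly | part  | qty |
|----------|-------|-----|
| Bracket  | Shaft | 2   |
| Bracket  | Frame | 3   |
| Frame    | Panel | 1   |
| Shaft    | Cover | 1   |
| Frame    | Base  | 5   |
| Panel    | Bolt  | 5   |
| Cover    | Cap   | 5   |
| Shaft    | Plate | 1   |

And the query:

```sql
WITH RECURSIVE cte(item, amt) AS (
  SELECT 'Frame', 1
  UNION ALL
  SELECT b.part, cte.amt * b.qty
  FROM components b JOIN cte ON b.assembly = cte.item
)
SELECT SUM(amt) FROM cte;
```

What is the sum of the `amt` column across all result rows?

Base: (Frame, amt=1).
Iteration 1: components of {Frame} -> Base = 1*5 = 5, Panel = 1*1 = 1.
Iteration 2: components of {Base,Panel} -> Bolt = 1*5 = 5.
Iteration 3: no further components; recursion stops.
SUM(amt) = 1 + 1 + 5 + 5 = 12.

12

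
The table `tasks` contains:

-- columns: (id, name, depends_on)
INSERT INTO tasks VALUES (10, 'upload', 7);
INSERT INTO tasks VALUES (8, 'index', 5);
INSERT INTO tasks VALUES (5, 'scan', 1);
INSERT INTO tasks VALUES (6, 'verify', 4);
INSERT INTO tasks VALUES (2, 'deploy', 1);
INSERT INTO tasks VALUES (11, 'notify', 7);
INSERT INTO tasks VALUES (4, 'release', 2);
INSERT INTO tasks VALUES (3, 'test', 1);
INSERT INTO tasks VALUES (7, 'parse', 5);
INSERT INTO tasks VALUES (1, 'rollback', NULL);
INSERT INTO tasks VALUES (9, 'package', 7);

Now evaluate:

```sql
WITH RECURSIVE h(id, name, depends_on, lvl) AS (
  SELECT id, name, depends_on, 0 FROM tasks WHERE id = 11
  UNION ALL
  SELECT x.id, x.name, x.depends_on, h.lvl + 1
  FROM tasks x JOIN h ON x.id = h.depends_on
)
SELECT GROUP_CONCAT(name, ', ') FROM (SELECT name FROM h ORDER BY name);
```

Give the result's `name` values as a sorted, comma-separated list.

Base: id=11 (notify), depends_on=7, lvl 0.
Iteration 1: join on id=7 -> parse (id 7, depends_on=5, lvl 1).
Iteration 2: join on id=5 -> scan (id 5, depends_on=1, lvl 2).
Iteration 3: join on id=1 -> rollback (id 1, depends_on=NULL, lvl 3).
Iteration 4: depends_on is NULL; no match; recursion stops.

notify, parse, rollback, scan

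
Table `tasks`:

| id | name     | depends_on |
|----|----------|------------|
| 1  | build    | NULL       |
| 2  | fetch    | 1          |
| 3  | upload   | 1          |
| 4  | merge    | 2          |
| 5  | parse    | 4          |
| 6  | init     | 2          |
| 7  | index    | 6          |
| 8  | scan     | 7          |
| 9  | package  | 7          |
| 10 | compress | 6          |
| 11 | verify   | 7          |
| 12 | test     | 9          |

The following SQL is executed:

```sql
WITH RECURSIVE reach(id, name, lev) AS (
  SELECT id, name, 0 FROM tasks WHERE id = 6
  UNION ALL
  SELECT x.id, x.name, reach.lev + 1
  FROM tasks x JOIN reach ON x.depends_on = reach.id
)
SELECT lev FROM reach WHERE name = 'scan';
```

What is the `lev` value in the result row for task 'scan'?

2

Base: id=6 (init) at lev 0.
Iteration 1: rows with depends_on in {6} -> index (id 7, lev 1), compress (id 10, lev 1).
Iteration 2: rows with depends_on in {7,10} -> scan (id 8, lev 2), package (id 9, lev 2), verify (id 11, lev 2).
Iteration 3: rows with depends_on in {8,9,11} -> test (id 12, lev 3).
Iteration 4: no rows with depends_on in {12}; recursion stops.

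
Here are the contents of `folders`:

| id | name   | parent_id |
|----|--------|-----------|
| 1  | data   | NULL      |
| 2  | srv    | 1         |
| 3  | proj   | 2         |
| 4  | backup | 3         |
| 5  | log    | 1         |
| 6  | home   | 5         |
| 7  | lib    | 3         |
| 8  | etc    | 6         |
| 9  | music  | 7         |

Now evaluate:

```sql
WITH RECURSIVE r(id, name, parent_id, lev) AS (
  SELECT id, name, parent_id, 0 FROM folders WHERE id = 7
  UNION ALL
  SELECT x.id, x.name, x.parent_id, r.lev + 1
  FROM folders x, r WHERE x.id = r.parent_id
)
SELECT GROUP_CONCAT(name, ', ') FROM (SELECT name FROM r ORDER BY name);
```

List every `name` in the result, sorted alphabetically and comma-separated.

Base: id=7 (lib), parent_id=3, lev 0.
Iteration 1: join on id=3 -> proj (id 3, parent_id=2, lev 1).
Iteration 2: join on id=2 -> srv (id 2, parent_id=1, lev 2).
Iteration 3: join on id=1 -> data (id 1, parent_id=NULL, lev 3).
Iteration 4: parent_id is NULL; no match; recursion stops.

data, lib, proj, srv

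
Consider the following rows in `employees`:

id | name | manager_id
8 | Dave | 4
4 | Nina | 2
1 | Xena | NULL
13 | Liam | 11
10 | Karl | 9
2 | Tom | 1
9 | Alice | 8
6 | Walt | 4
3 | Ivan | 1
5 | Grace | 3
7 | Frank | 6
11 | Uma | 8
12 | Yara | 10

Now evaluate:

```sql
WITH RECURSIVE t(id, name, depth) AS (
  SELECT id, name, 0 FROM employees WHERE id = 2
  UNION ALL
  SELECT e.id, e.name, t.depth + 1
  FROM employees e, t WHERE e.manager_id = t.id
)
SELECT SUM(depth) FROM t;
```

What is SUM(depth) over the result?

27

Base: id=2 (Tom) at depth 0.
Iteration 1: rows with manager_id in {2} -> Nina (id 4, depth 1).
Iteration 2: rows with manager_id in {4} -> Walt (id 6, depth 2), Dave (id 8, depth 2).
Iteration 3: rows with manager_id in {6,8} -> Frank (id 7, depth 3), Alice (id 9, depth 3), Uma (id 11, depth 3).
Iteration 4: rows with manager_id in {7,9,11} -> Karl (id 10, depth 4), Liam (id 13, depth 4).
Iteration 5: rows with manager_id in {10,13} -> Yara (id 12, depth 5).
Iteration 6: no rows with manager_id in {12}; recursion stops.
SUM(depth) = 0 + 1 + 2 + 2 + 3 + 3 + 3 + 4 + 4 + 5 = 27.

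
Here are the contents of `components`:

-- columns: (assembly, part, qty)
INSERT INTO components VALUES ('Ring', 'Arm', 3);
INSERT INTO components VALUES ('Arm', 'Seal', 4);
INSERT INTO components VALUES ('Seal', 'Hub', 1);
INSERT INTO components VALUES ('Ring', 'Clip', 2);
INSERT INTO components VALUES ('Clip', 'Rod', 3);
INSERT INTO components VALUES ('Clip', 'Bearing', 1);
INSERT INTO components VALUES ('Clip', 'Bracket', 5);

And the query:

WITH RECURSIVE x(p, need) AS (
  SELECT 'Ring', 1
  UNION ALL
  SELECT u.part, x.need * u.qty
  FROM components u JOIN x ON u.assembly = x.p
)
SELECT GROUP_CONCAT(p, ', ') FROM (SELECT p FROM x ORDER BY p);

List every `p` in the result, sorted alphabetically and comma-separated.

Base: (Ring, need=1).
Iteration 1: components of {Ring} -> Arm = 1*3 = 3, Clip = 1*2 = 2.
Iteration 2: components of {Arm,Clip} -> Bearing = 2*1 = 2, Bracket = 2*5 = 10, Rod = 2*3 = 6, Seal = 3*4 = 12.
Iteration 3: components of {Bearing,Bracket,Rod,Seal} -> Hub = 12*1 = 12.
Iteration 4: no further components; recursion stops.

Arm, Bearing, Bracket, Clip, Hub, Ring, Rod, Seal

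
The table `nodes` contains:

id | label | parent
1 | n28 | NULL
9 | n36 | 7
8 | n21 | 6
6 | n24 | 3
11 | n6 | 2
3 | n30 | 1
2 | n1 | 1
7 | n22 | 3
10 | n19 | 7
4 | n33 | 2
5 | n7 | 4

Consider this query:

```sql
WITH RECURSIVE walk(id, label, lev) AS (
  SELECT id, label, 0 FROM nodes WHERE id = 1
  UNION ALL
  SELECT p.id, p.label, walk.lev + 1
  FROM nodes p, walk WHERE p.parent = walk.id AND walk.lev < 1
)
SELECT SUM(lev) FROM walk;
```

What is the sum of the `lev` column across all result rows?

2

Base: id=1 (n28) at lev 0.
Iteration 1: rows with parent in {1} -> n1 (id 2, lev 1), n30 (id 3, lev 1).
Iteration 2: lev < 1 fails for all current rows; recursion stops.
SUM(lev) = 0 + 1 + 1 = 2.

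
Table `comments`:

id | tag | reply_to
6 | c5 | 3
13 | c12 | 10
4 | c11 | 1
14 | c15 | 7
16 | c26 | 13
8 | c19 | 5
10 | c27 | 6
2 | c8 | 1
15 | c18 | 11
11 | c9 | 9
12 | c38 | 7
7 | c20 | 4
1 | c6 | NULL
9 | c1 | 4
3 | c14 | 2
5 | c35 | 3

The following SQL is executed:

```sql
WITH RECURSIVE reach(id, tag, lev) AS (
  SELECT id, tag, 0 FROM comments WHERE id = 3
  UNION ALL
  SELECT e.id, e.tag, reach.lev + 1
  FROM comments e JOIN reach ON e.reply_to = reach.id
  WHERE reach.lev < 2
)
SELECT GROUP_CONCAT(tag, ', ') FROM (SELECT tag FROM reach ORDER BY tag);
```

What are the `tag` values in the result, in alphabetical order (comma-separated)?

c14, c19, c27, c35, c5

Base: id=3 (c14) at lev 0.
Iteration 1: rows with reply_to in {3} -> c35 (id 5, lev 1), c5 (id 6, lev 1).
Iteration 2: rows with reply_to in {5,6} -> c19 (id 8, lev 2), c27 (id 10, lev 2).
Iteration 3: lev < 2 fails for all current rows; recursion stops.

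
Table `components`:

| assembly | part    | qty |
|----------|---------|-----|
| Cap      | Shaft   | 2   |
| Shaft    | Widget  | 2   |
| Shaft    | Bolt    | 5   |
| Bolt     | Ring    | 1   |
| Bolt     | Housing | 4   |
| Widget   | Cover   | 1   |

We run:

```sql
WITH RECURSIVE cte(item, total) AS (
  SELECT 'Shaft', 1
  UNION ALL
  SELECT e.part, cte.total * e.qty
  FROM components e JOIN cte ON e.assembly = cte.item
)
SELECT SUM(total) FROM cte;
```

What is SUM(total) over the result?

35

Base: (Shaft, total=1).
Iteration 1: components of {Shaft} -> Bolt = 1*5 = 5, Widget = 1*2 = 2.
Iteration 2: components of {Bolt,Widget} -> Cover = 2*1 = 2, Housing = 5*4 = 20, Ring = 5*1 = 5.
Iteration 3: no further components; recursion stops.
SUM(total) = 1 + 2 + 5 + 2 + 5 + 20 = 35.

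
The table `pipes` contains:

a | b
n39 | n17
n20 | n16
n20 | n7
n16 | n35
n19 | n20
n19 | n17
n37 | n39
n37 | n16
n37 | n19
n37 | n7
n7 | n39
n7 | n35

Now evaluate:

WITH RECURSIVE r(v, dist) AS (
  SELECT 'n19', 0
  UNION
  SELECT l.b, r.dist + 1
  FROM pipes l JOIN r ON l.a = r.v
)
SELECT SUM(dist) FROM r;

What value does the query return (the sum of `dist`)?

16

Base: (n19, dist=0).
Iteration 1: edges from {n19} -> (n17, dist=1), (n20, dist=1).
Iteration 2: edges from {n17,n20} -> (n16, dist=2), (n7, dist=2).
Iteration 3: edges from {n16,n7} -> (n35, dist=3), (n39, dist=3). [UNION drops 1 duplicate row(s)]
Iteration 4: edges from {n35,n39} -> (n17, dist=4).
Iteration 5: no outgoing edges from {n17}; recursion stops.
SUM(dist) = 0 + 1 + 1 + 2 + 2 + 3 + 3 + 4 = 16.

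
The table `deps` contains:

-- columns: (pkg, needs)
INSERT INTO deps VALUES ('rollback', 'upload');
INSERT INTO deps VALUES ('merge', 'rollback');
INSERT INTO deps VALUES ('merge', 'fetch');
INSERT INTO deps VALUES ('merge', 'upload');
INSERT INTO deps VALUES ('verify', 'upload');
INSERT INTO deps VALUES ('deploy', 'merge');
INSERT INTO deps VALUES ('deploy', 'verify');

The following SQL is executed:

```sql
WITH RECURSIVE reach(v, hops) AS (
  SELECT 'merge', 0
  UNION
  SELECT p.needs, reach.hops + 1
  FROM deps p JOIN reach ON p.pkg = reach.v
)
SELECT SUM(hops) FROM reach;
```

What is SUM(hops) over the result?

Base: (merge, hops=0).
Iteration 1: edges from {merge} -> (fetch, hops=1), (rollback, hops=1), (upload, hops=1).
Iteration 2: edges from {fetch,rollback,upload} -> (upload, hops=2).
Iteration 3: no outgoing edges from {upload}; recursion stops.
SUM(hops) = 0 + 1 + 1 + 1 + 2 = 5.

5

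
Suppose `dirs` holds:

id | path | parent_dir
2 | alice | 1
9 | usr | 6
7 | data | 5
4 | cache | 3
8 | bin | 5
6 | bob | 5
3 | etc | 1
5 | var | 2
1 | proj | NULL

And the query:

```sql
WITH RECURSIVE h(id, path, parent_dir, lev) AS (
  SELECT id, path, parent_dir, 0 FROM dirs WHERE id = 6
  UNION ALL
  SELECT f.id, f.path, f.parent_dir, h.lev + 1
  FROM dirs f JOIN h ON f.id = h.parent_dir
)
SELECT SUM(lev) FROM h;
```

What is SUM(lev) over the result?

Base: id=6 (bob), parent_dir=5, lev 0.
Iteration 1: join on id=5 -> var (id 5, parent_dir=2, lev 1).
Iteration 2: join on id=2 -> alice (id 2, parent_dir=1, lev 2).
Iteration 3: join on id=1 -> proj (id 1, parent_dir=NULL, lev 3).
Iteration 4: parent_dir is NULL; no match; recursion stops.
SUM(lev) = 0 + 1 + 2 + 3 = 6.

6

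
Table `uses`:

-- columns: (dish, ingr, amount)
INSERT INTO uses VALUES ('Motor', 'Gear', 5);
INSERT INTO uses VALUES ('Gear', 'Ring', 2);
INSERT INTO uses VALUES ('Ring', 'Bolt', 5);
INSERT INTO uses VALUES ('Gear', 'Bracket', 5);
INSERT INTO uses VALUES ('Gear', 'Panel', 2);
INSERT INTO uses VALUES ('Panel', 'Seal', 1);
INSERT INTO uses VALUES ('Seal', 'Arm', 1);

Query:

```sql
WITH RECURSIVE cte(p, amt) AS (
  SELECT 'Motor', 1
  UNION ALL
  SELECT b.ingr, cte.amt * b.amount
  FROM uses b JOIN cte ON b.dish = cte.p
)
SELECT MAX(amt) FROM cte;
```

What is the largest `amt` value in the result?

Base: (Motor, amt=1).
Iteration 1: components of {Motor} -> Gear = 1*5 = 5.
Iteration 2: components of {Gear} -> Bracket = 5*5 = 25, Panel = 5*2 = 10, Ring = 5*2 = 10.
Iteration 3: components of {Bracket,Panel,Ring} -> Bolt = 10*5 = 50, Seal = 10*1 = 10.
Iteration 4: components of {Bolt,Seal} -> Arm = 10*1 = 10.
Iteration 5: no further components; recursion stops.
amt values: 1, 5, 10, 25, 10, 50, 10, 10; the maximum is 50.

50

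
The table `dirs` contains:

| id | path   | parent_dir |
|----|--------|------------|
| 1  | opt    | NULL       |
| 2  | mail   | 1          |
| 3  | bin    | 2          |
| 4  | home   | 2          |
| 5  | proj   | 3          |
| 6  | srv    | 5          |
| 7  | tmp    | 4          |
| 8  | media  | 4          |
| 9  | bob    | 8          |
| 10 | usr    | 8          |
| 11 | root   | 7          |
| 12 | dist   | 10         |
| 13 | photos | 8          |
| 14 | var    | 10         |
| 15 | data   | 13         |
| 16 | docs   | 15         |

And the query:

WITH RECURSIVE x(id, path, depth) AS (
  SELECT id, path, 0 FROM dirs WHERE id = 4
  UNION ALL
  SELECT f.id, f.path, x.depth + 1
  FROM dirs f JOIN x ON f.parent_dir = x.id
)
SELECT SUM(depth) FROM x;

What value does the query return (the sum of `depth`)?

Base: id=4 (home) at depth 0.
Iteration 1: rows with parent_dir in {4} -> tmp (id 7, depth 1), media (id 8, depth 1).
Iteration 2: rows with parent_dir in {7,8} -> bob (id 9, depth 2), usr (id 10, depth 2), root (id 11, depth 2), photos (id 13, depth 2).
Iteration 3: rows with parent_dir in {9,10,11,13} -> dist (id 12, depth 3), var (id 14, depth 3), data (id 15, depth 3).
Iteration 4: rows with parent_dir in {12,14,15} -> docs (id 16, depth 4).
Iteration 5: no rows with parent_dir in {16}; recursion stops.
SUM(depth) = 0 + 1 + 1 + 2 + 2 + 2 + 2 + 3 + 3 + 3 + 4 = 23.

23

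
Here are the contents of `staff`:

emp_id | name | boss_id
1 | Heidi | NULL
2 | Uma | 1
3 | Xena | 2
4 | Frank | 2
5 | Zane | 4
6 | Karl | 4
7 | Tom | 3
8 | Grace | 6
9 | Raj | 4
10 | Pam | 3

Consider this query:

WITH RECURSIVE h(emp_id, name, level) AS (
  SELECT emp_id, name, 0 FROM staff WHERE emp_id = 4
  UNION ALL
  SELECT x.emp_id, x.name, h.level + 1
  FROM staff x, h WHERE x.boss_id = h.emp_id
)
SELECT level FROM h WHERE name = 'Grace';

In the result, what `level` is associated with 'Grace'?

2

Base: emp_id=4 (Frank) at level 0.
Iteration 1: rows with boss_id in {4} -> Zane (id 5, level 1), Karl (id 6, level 1), Raj (id 9, level 1).
Iteration 2: rows with boss_id in {5,6,9} -> Grace (id 8, level 2).
Iteration 3: no rows with boss_id in {8}; recursion stops.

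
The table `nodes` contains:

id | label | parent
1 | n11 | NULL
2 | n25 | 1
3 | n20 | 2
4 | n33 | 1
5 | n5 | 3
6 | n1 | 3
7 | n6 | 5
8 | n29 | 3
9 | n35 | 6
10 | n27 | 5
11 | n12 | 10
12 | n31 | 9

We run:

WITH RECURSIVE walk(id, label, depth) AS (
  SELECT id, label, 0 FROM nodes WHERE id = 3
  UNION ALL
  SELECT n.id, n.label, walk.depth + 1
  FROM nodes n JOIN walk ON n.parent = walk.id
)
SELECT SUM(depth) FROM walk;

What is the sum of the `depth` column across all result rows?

15

Base: id=3 (n20) at depth 0.
Iteration 1: rows with parent in {3} -> n5 (id 5, depth 1), n1 (id 6, depth 1), n29 (id 8, depth 1).
Iteration 2: rows with parent in {5,6,8} -> n6 (id 7, depth 2), n35 (id 9, depth 2), n27 (id 10, depth 2).
Iteration 3: rows with parent in {7,9,10} -> n12 (id 11, depth 3), n31 (id 12, depth 3).
Iteration 4: no rows with parent in {11,12}; recursion stops.
SUM(depth) = 0 + 1 + 1 + 1 + 2 + 2 + 2 + 3 + 3 = 15.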